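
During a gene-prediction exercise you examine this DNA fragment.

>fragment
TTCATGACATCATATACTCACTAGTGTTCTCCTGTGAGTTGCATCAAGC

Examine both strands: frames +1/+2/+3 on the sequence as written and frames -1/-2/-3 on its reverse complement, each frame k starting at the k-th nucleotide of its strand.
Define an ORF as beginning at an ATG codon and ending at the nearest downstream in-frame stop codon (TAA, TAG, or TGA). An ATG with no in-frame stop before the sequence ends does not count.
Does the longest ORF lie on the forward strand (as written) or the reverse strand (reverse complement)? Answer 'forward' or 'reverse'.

Reverse complement (5'→3'): GCTTGATGCAACTCACAGGAGAACACTAGTGAGTATATGATGTCATGAA
Frame +1: TTC ATG ACA TCA TAT ACT CAC TAG TGT TCT CCT GTG AGT TGC ATC AAG — ATG at 4, stop TAG at 22 → 21 nt.
Frame +2: TCA TGA CAT CAT ATA CTC ACT AGT GTT CTC CTG TGA GTT GCA TCA AGC — no ATG→stop ORF.
Frame +3: CAT GAC ATC ATA TAC TCA CTA GTG TTC TCC TGT GAG TTG CAT CAA — no ATG→stop ORF.
Frame -1: GCT TGA TGC AAC TCA CAG GAG AAC ACT AGT GAG TAT ATG ATG TCA TGA — ATG at 37, stop TGA at 46 → 12 nt; ATG at 40, stop TGA at 46 → 9 nt.
Frame -2: CTT GAT GCA ACT CAC AGG AGA ACA CTA GTG AGT ATA TGA TGT CAT GAA — no ATG→stop ORF.
Frame -3: TTG ATG CAA CTC ACA GGA GAA CAC TAG TGA GTA TAT GAT GTC ATG — ATG at 6, stop TAG at 27 → 24 nt.
Forward-strand max 21 nt; reverse-strand max 24 nt. The reverse strand has the longer ORF.

reverse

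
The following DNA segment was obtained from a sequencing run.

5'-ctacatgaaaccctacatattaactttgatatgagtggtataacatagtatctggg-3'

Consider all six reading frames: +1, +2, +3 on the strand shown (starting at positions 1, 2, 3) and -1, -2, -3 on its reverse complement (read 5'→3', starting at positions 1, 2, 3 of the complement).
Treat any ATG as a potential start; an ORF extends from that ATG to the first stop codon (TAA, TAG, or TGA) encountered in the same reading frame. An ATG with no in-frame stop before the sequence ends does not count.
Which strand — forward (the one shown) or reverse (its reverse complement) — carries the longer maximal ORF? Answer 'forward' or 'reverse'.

Reverse complement (5'→3'): CCCAGATACTATGTTATACCACTCATATCAAAGTTAATATGTAGGGTTTCATGTAG
Frame +1: CTA CAT GAA ACC CTA CAT ATT AAC TTT GAT ATG AGT GGT ATA ACA TAG TAT CTG — ATG at 31, stop TAG at 46 → 18 nt.
Frame +2: TAC ATG AAA CCC TAC ATA TTA ACT TTG ATA TGA GTG GTA TAA CAT AGT ATC TGG — ATG at 5, stop TGA at 32 → 30 nt.
Frame +3: ACA TGA AAC CCT ACA TAT TAA CTT TGA TAT GAG TGG TAT AAC ATA GTA TCT GGG — no ATG→stop ORF.
Frame -1: CCC AGA TAC TAT GTT ATA CCA CTC ATA TCA AAG TTA ATA TGT AGG GTT TCA TGT — no ATG→stop ORF.
Frame -2: CCA GAT ACT ATG TTA TAC CAC TCA TAT CAA AGT TAA TAT GTA GGG TTT CAT GTA — ATG at 11, stop TAA at 35 → 27 nt.
Frame -3: CAG ATA CTA TGT TAT ACC ACT CAT ATC AAA GTT AAT ATG TAG GGT TTC ATG TAG — ATG at 39, stop TAG at 42 → 6 nt; ATG at 51, stop TAG at 54 → 6 nt.
Forward-strand max 30 nt; reverse-strand max 27 nt. The forward strand has the longer ORF.

forward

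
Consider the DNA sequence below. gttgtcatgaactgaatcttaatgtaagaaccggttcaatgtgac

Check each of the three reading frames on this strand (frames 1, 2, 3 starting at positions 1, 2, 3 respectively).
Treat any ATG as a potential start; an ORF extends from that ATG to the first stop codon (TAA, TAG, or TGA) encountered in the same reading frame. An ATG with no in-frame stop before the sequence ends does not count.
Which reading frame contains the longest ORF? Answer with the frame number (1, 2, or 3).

1

Frame 1: GTT GTC ATG AAC TGA ATC TTA ATG TAA GAA CCG GTT CAA TGT GAC — ATG at 7, stop TGA at 13 → 9 nt; ATG at 22, stop TAA at 25 → 6 nt.
Frame 2: TTG TCA TGA ACT GAA TCT TAA TGT AAG AAC CGG TTC AAT GTG — no ATG→stop ORF.
Frame 3: TGT CAT GAA CTG AAT CTT AAT GTA AGA ACC GGT TCA ATG TGA — ATG at 39, stop TGA at 42 → 6 nt.
Longest ORF is 9 nt in frame 1 (positions 7–15).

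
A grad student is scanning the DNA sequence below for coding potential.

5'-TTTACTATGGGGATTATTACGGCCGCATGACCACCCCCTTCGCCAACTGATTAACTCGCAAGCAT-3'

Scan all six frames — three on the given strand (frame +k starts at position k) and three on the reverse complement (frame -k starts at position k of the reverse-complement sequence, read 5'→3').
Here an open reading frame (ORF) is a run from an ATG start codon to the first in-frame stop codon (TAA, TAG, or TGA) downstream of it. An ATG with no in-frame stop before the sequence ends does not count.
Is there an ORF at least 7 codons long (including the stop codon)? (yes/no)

yes

Reverse complement (5'→3'): ATGCTTGCGAGTTAATCAGTTGGCGAAGGGGGTGGTCATGCGGCCGTAATAATCCCCATAGTAAA
Frame +1: TTT ACT ATG GGG ATT ATT ACG GCC GCA TGA CCA CCC CCT TCG CCA ACT GAT TAA CTC GCA AGC — ATG at 7, stop TGA at 28 → 24 nt.
Frame +2: TTA CTA TGG GGA TTA TTA CGG CCG CAT GAC CAC CCC CTT CGC CAA CTG ATT AAC TCG CAA GCA — no ATG→stop ORF.
Frame +3: TAC TAT GGG GAT TAT TAC GGC CGC ATG ACC ACC CCC TTC GCC AAC TGA TTA ACT CGC AAG CAT — ATG at 27, stop TGA at 48 → 24 nt.
Frame -1: ATG CTT GCG AGT TAA TCA GTT GGC GAA GGG GGT GGT CAT GCG GCC GTA ATA ATC CCC ATA GTA — ATG at 1, stop TAA at 13 → 15 nt.
Frame -2: TGC TTG CGA GTT AAT CAG TTG GCG AAG GGG GTG GTC ATG CGG CCG TAA TAA TCC CCA TAG TAA — ATG at 38, stop TAA at 47 → 12 nt.
Frame -3: GCT TGC GAG TTA ATC AGT TGG CGA AGG GGG TGG TCA TGC GGC CGT AAT AAT CCC CAT AGT AAA — no ATG→stop ORF.
Frame +1 has an ORF of 8 codons (positions 7–30) ≥ 7, so yes.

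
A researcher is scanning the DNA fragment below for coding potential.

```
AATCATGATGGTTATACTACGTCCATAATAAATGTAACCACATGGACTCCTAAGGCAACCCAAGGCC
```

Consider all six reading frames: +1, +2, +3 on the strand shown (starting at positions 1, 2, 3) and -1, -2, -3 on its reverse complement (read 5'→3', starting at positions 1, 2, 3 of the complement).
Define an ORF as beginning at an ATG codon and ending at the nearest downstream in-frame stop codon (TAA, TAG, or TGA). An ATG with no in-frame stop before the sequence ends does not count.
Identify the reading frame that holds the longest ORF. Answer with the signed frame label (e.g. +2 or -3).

Reverse complement (5'→3'): GGCCTTGGGTTGCCTTAGGAGTCCATGTGGTTACATTTATTATGGACGTAGTATAACCATCATGATT
Frame +1: AAT CAT GAT GGT TAT ACT ACG TCC ATA ATA AAT GTA ACC ACA TGG ACT CCT AAG GCA ACC CAA GGC — no ATG→stop ORF.
Frame +2: ATC ATG ATG GTT ATA CTA CGT CCA TAA TAA ATG TAA CCA CAT GGA CTC CTA AGG CAA CCC AAG GCC — ATG at 5, stop TAA at 26 → 24 nt; ATG at 8, stop TAA at 26 → 21 nt; ATG at 32, stop TAA at 35 → 6 nt.
Frame +3: TCA TGA TGG TTA TAC TAC GTC CAT AAT AAA TGT AAC CAC ATG GAC TCC TAA GGC AAC CCA AGG — ATG at 42, stop TAA at 51 → 12 nt.
Frame -1: GGC CTT GGG TTG CCT TAG GAG TCC ATG TGG TTA CAT TTA TTA TGG ACG TAG TAT AAC CAT CAT GAT — ATG at 25, stop TAG at 49 → 27 nt.
Frame -2: GCC TTG GGT TGC CTT AGG AGT CCA TGT GGT TAC ATT TAT TAT GGA CGT AGT ATA ACC ATC ATG ATT — no ATG→stop ORF.
Frame -3: CCT TGG GTT GCC TTA GGA GTC CAT GTG GTT ACA TTT ATT ATG GAC GTA GTA TAA CCA TCA TGA — ATG at 42, stop TAA at 54 → 15 nt.
Longest ORF is 27 nt in frame -1 (positions 25–51).

-1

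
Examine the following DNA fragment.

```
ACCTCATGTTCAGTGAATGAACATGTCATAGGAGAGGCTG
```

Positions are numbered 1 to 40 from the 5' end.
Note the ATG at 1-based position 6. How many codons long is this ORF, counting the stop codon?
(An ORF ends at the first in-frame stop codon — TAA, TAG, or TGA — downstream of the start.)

Codons from position 6: ATG (6–8), TTC (9–11), AGT (12–14), GAA (15–17), TGA (18–20).
TGA is the first in-frame stop; that's 5 codons including the stop.

5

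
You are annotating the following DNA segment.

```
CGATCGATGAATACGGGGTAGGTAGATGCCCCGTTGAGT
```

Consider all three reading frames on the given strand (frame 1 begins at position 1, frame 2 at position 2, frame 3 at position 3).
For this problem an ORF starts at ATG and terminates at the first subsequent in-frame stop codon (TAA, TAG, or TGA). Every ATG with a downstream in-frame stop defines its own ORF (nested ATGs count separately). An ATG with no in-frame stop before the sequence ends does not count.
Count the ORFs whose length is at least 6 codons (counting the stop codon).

Frame 1: CGA TCG ATG AAT ACG GGG TAG GTA GAT GCC CCG TTG AGT — ATG at 7, stop TAG at 19 → 15 nt.
Frame 2: GAT CGA TGA ATA CGG GGT AGG TAG ATG CCC CGT TGA — ATG at 26, stop TGA at 35 → 12 nt.
Frame 3: ATC GAT GAA TAC GGG GTA GGT AGA TGC CCC GTT GAG — no ATG→stop ORF.
No ORF reaches 6 codons. Count = 0.

0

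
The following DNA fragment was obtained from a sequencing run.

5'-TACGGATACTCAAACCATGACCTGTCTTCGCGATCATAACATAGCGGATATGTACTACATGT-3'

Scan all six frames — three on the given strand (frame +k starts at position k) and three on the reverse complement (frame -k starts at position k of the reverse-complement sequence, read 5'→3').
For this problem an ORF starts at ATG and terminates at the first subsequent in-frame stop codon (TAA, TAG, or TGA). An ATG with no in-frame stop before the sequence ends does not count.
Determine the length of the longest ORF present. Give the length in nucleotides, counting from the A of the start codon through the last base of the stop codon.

9

Reverse complement (5'→3'): ACATGTAGTACATATCCGCTATGTTATGATCGCGAAGACAGGTCATGGTTTGAGTATCCGTA
Frame +1: TAC GGA TAC TCA AAC CAT GAC CTG TCT TCG CGA TCA TAA CAT AGC GGA TAT GTA CTA CAT — no ATG→stop ORF.
Frame +2: ACG GAT ACT CAA ACC ATG ACC TGT CTT CGC GAT CAT AAC ATA GCG GAT ATG TAC TAC ATG — no ATG→stop ORF.
Frame +3: CGG ATA CTC AAA CCA TGA CCT GTC TTC GCG ATC ATA ACA TAG CGG ATA TGT ACT ACA TGT — no ATG→stop ORF.
Frame -1: ACA TGT AGT ACA TAT CCG CTA TGT TAT GAT CGC GAA GAC AGG TCA TGG TTT GAG TAT CCG — no ATG→stop ORF.
Frame -2: CAT GTA GTA CAT ATC CGC TAT GTT ATG ATC GCG AAG ACA GGT CAT GGT TTG AGT ATC CGT — no ATG→stop ORF.
Frame -3: ATG TAG TAC ATA TCC GCT ATG TTA TGA TCG CGA AGA CAG GTC ATG GTT TGA GTA TCC GTA — ATG at 3, stop TAG at 6 → 6 nt; ATG at 21, stop TGA at 27 → 9 nt; ATG at 45, stop TGA at 51 → 9 nt.
Longest: frame -3, positions 21–29, 9 nt = 3 codons = 2 aa. → 9 nucleotides.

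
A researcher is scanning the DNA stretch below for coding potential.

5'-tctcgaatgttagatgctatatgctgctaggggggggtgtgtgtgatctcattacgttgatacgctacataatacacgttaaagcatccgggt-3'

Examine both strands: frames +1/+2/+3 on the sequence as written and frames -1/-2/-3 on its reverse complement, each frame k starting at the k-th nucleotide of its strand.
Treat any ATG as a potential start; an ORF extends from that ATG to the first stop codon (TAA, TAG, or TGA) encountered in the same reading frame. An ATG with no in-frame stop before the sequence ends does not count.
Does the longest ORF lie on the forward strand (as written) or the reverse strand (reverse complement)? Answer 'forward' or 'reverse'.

Reverse complement (5'→3'): ACCCGGATGCTTTAACGTGTATTATGTAGCGTATCAACGTAATGAGATCACACACACCCCCCCCTAGCAGCATATAGCATCTAACATTCGAGA
Frame +1: TCT CGA ATG TTA GAT GCT ATA TGC TGC TAG GGG GGG GTG TGT GTG ATC TCA TTA CGT TGA TAC GCT ACA TAA TAC ACG TTA AAG CAT CCG GGT — ATG at 7, stop TAG at 28 → 24 nt.
Frame +2: CTC GAA TGT TAG ATG CTA TAT GCT GCT AGG GGG GGG TGT GTG TGA TCT CAT TAC GTT GAT ACG CTA CAT AAT ACA CGT TAA AGC ATC CGG — ATG at 14, stop TGA at 44 → 33 nt.
Frame +3: TCG AAT GTT AGA TGC TAT ATG CTG CTA GGG GGG GGT GTG TGT GAT CTC ATT ACG TTG ATA CGC TAC ATA ATA CAC GTT AAA GCA TCC GGG — no ATG→stop ORF.
Frame -1: ACC CGG ATG CTT TAA CGT GTA TTA TGT AGC GTA TCA ACG TAA TGA GAT CAC ACA CAC CCC CCC CTA GCA GCA TAT AGC ATC TAA CAT TCG AGA — ATG at 7, stop TAA at 13 → 9 nt.
Frame -2: CCC GGA TGC TTT AAC GTG TAT TAT GTA GCG TAT CAA CGT AAT GAG ATC ACA CAC ACC CCC CCC TAG CAG CAT ATA GCA TCT AAC ATT CGA — no ATG→stop ORF.
Frame -3: CCG GAT GCT TTA ACG TGT ATT ATG TAG CGT ATC AAC GTA ATG AGA TCA CAC ACA CCC CCC CCT AGC AGC ATA TAG CAT CTA ACA TTC GAG — ATG at 24, stop TAG at 27 → 6 nt; ATG at 42, stop TAG at 75 → 36 nt.
Forward-strand max 33 nt; reverse-strand max 36 nt. The reverse strand has the longer ORF.

reverse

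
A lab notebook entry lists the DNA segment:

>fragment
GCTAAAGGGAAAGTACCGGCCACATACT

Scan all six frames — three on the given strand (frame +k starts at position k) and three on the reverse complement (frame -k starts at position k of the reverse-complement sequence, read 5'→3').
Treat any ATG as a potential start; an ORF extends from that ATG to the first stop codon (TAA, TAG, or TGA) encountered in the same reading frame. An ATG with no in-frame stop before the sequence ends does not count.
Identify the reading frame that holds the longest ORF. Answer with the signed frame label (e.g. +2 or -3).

-1

Reverse complement (5'→3'): AGTATGTGGCCGGTACTTTCCCTTTAGC
Frame +1: GCT AAA GGG AAA GTA CCG GCC ACA TAC — no ATG→stop ORF.
Frame +2: CTA AAG GGA AAG TAC CGG CCA CAT ACT — no ATG→stop ORF.
Frame +3: TAA AGG GAA AGT ACC GGC CAC ATA — no ATG→stop ORF.
Frame -1: AGT ATG TGG CCG GTA CTT TCC CTT TAG — ATG at 4, stop TAG at 25 → 24 nt.
Frame -2: GTA TGT GGC CGG TAC TTT CCC TTT AGC — no ATG→stop ORF.
Frame -3: TAT GTG GCC GGT ACT TTC CCT TTA — no ATG→stop ORF.
Longest ORF is 24 nt in frame -1 (positions 4–27).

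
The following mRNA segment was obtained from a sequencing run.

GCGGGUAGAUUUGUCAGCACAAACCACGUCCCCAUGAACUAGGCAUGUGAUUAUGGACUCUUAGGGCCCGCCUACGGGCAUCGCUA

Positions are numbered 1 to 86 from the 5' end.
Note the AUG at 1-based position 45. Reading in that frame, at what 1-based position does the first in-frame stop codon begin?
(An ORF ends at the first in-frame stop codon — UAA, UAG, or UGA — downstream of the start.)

Codons from position 45: AUG (45–47), UGA (48–50).
UGA is a stop codon; it begins at position 48.

48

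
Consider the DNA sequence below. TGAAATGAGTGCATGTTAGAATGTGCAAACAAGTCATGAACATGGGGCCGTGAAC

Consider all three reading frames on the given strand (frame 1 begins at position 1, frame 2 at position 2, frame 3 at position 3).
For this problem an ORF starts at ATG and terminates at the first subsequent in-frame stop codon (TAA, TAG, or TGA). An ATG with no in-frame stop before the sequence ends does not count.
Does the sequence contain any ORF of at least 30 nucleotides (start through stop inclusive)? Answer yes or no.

yes

Frame 1: TGA AAT GAG TGC ATG TTA GAA TGT GCA AAC AAG TCA TGA ACA TGG GGC CGT GAA — ATG at 13, stop TGA at 37 → 27 nt.
Frame 2: GAA ATG AGT GCA TGT TAG AAT GTG CAA ACA AGT CAT GAA CAT GGG GCC GTG AAC — ATG at 5, stop TAG at 17 → 15 nt.
Frame 3: AAA TGA GTG CAT GTT AGA ATG TGC AAA CAA GTC ATG AAC ATG GGG CCG TGA — ATG at 21, stop TGA at 51 → 33 nt; ATG at 36, stop TGA at 51 → 18 nt; ATG at 42, stop TGA at 51 → 12 nt.
Frame 3 has an ORF of 33 nucleotides (positions 21–53) ≥ 30, so yes.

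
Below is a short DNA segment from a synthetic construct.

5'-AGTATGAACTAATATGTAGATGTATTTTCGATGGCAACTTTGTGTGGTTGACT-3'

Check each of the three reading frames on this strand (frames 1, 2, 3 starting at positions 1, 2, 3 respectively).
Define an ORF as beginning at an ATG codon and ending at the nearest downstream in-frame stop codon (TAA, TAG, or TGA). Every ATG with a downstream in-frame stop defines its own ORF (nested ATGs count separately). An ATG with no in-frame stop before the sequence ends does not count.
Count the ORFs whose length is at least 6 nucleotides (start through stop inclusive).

Frame 1: AGT ATG AAC TAA TAT GTA GAT GTA TTT TCG ATG GCA ACT TTG TGT GGT TGA — ATG at 4, stop TAA at 10 → 9 nt; ATG at 31, stop TGA at 49 → 21 nt.
Frame 2: GTA TGA ACT AAT ATG TAG ATG TAT TTT CGA TGG CAA CTT TGT GTG GTT GAC — ATG at 14, stop TAG at 17 → 6 nt.
Frame 3: TAT GAA CTA ATA TGT AGA TGT ATT TTC GAT GGC AAC TTT GTG TGG TTG ACT — no ATG→stop ORF.
ORFs ≥ 6 nucleotides: frame 1 4–12 (9 nucleotides), frame 1 31–51 (21 nucleotides), frame 2 14–19 (6 nucleotides). Count = 3.

3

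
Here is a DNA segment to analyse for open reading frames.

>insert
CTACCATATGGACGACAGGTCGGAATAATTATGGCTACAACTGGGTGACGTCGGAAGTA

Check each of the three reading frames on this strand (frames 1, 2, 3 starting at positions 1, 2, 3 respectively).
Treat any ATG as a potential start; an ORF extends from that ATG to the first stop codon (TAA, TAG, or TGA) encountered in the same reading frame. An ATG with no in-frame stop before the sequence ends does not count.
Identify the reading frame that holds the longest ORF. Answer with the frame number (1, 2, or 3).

Frame 1: CTA CCA TAT GGA CGA CAG GTC GGA ATA ATT ATG GCT ACA ACT GGG TGA CGT CGG AAG — ATG at 31, stop TGA at 46 → 18 nt.
Frame 2: TAC CAT ATG GAC GAC AGG TCG GAA TAA TTA TGG CTA CAA CTG GGT GAC GTC GGA AGT — ATG at 8, stop TAA at 26 → 21 nt.
Frame 3: ACC ATA TGG ACG ACA GGT CGG AAT AAT TAT GGC TAC AAC TGG GTG ACG TCG GAA GTA — no ATG→stop ORF.
Longest ORF is 21 nt in frame 2 (positions 8–28).

2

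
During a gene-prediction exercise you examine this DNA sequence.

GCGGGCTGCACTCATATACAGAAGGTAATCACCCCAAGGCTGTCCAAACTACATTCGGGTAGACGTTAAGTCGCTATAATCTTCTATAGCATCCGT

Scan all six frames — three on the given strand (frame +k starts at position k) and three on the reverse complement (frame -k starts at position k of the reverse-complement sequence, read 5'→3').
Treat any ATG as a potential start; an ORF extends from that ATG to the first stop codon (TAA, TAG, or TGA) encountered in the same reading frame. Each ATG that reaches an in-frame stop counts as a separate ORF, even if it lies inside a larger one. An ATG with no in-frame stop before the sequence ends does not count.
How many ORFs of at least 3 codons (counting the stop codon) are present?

1

Reverse complement (5'→3'): ACGGATGCTATAGAAGATTATAGCGACTTAACGTCTACCCGAATGTAGTTTGGACAGCCTTGGGGTGATTACCTTCTGTATATGAGTGCAGCCCGC
Frame +1: GCG GGC TGC ACT CAT ATA CAG AAG GTA ATC ACC CCA AGG CTG TCC AAA CTA CAT TCG GGT AGA CGT TAA GTC GCT ATA ATC TTC TAT AGC ATC CGT — no ATG→stop ORF.
Frame +2: CGG GCT GCA CTC ATA TAC AGA AGG TAA TCA CCC CAA GGC TGT CCA AAC TAC ATT CGG GTA GAC GTT AAG TCG CTA TAA TCT TCT ATA GCA TCC — no ATG→stop ORF.
Frame +3: GGG CTG CAC TCA TAT ACA GAA GGT AAT CAC CCC AAG GCT GTC CAA ACT ACA TTC GGG TAG ACG TTA AGT CGC TAT AAT CTT CTA TAG CAT CCG — no ATG→stop ORF.
Frame -1: ACG GAT GCT ATA GAA GAT TAT AGC GAC TTA ACG TCT ACC CGA ATG TAG TTT GGA CAG CCT TGG GGT GAT TAC CTT CTG TAT ATG AGT GCA GCC CGC — ATG at 43, stop TAG at 46 → 6 nt.
Frame -2: CGG ATG CTA TAG AAG ATT ATA GCG ACT TAA CGT CTA CCC GAA TGT AGT TTG GAC AGC CTT GGG GTG ATT ACC TTC TGT ATA TGA GTG CAG CCC — ATG at 5, stop TAG at 11 → 9 nt.
Frame -3: GGA TGC TAT AGA AGA TTA TAG CGA CTT AAC GTC TAC CCG AAT GTA GTT TGG ACA GCC TTG GGG TGA TTA CCT TCT GTA TAT GAG TGC AGC CCG — no ATG→stop ORF.
ORFs ≥ 3 codons: frame -2 5–13 (3 codons). Count = 1.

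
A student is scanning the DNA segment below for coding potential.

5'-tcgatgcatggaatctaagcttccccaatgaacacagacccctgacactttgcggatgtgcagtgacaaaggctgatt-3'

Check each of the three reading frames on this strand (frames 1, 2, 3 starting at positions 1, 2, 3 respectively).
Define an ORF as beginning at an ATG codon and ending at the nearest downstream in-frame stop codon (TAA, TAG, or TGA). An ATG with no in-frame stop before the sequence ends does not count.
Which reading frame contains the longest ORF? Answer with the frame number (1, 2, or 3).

2

Frame 1: TCG ATG CAT GGA ATC TAA GCT TCC CCA ATG AAC ACA GAC CCC TGA CAC TTT GCG GAT GTG CAG TGA CAA AGG CTG ATT — ATG at 4, stop TAA at 16 → 15 nt; ATG at 28, stop TGA at 43 → 18 nt.
Frame 2: CGA TGC ATG GAA TCT AAG CTT CCC CAA TGA ACA CAG ACC CCT GAC ACT TTG CGG ATG TGC AGT GAC AAA GGC TGA — ATG at 8, stop TGA at 29 → 24 nt; ATG at 56, stop TGA at 74 → 21 nt.
Frame 3: GAT GCA TGG AAT CTA AGC TTC CCC AAT GAA CAC AGA CCC CTG ACA CTT TGC GGA TGT GCA GTG ACA AAG GCT GAT — no ATG→stop ORF.
Longest ORF is 24 nt in frame 2 (positions 8–31).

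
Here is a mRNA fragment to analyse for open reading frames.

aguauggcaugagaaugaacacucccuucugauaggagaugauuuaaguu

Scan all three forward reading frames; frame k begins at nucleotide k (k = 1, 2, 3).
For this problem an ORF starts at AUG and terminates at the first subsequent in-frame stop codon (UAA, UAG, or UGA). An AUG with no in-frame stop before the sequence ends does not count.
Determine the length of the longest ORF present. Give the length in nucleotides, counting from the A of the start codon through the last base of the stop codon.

Frame 1: AGU AUG GCA UGA GAA UGA ACA CUC CCU UCU GAU AGG AGA UGA UUU AAG — AUG at 4, stop UGA at 10 → 9 nt.
Frame 2: GUA UGG CAU GAG AAU GAA CAC UCC CUU CUG AUA GGA GAU GAU UUA AGU — no AUG→stop ORF.
Frame 3: UAU GGC AUG AGA AUG AAC ACU CCC UUC UGA UAG GAG AUG AUU UAA GUU — AUG at 9, stop UGA at 30 → 24 nt; AUG at 15, stop UGA at 30 → 18 nt; AUG at 39, stop UAA at 45 → 9 nt.
Longest: frame 3, positions 9–32, 24 nt = 8 codons = 7 aa. → 24 nucleotides.

24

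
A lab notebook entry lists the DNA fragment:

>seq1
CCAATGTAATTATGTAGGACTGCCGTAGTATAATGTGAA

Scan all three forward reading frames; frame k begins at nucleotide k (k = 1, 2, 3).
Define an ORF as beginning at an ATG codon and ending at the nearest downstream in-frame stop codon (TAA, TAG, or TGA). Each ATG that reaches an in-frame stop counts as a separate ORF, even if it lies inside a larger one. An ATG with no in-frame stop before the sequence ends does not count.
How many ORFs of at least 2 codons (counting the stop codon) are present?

Frame 1: CCA ATG TAA TTA TGT AGG ACT GCC GTA GTA TAA TGT GAA — ATG at 4, stop TAA at 7 → 6 nt.
Frame 2: CAA TGT AAT TAT GTA GGA CTG CCG TAG TAT AAT GTG — no ATG→stop ORF.
Frame 3: AAT GTA ATT ATG TAG GAC TGC CGT AGT ATA ATG TGA — ATG at 12, stop TAG at 15 → 6 nt; ATG at 33, stop TGA at 36 → 6 nt.
ORFs ≥ 2 codons: frame 1 4–9 (2 codons), frame 3 12–17 (2 codons), frame 3 33–38 (2 codons). Count = 3.

3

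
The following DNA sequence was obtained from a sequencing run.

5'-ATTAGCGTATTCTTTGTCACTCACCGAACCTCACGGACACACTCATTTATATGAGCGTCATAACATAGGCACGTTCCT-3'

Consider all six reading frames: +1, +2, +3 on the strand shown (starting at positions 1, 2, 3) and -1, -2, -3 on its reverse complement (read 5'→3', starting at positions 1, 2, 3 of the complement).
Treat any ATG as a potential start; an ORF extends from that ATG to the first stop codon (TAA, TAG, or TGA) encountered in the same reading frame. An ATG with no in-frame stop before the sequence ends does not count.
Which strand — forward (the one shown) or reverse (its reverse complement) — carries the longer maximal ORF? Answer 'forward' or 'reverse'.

Reverse complement (5'→3'): AGGAACGTGCCTATGTTATGACGCTCATATAAATGAGTGTGTCCGTGAGGTTCGGTGAGTGACAAAGAATACGCTAAT
Frame +1: ATT AGC GTA TTC TTT GTC ACT CAC CGA ACC TCA CGG ACA CAC TCA TTT ATA TGA GCG TCA TAA CAT AGG CAC GTT CCT — no ATG→stop ORF.
Frame +2: TTA GCG TAT TCT TTG TCA CTC ACC GAA CCT CAC GGA CAC ACT CAT TTA TAT GAG CGT CAT AAC ATA GGC ACG TTC — no ATG→stop ORF.
Frame +3: TAG CGT ATT CTT TGT CAC TCA CCG AAC CTC ACG GAC ACA CTC ATT TAT ATG AGC GTC ATA ACA TAG GCA CGT TCC — ATG at 51, stop TAG at 66 → 18 nt.
Frame -1: AGG AAC GTG CCT ATG TTA TGA CGC TCA TAT AAA TGA GTG TGT CCG TGA GGT TCG GTG AGT GAC AAA GAA TAC GCT AAT — ATG at 13, stop TGA at 19 → 9 nt.
Frame -2: GGA ACG TGC CTA TGT TAT GAC GCT CAT ATA AAT GAG TGT GTC CGT GAG GTT CGG TGA GTG ACA AAG AAT ACG CTA — no ATG→stop ORF.
Frame -3: GAA CGT GCC TAT GTT ATG ACG CTC ATA TAA ATG AGT GTG TCC GTG AGG TTC GGT GAG TGA CAA AGA ATA CGC TAA — ATG at 18, stop TAA at 30 → 15 nt; ATG at 33, stop TGA at 60 → 30 nt.
Forward-strand max 18 nt; reverse-strand max 30 nt. The reverse strand has the longer ORF.

reverse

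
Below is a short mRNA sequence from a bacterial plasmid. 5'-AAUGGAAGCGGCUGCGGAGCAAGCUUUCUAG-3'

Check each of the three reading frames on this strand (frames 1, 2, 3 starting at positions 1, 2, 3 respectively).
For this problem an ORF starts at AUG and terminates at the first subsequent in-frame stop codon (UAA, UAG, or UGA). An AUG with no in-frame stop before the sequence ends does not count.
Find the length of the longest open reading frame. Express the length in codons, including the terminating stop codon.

Frame 1: AAU GGA AGC GGC UGC GGA GCA AGC UUU CUA — no AUG→stop ORF.
Frame 2: AUG GAA GCG GCU GCG GAG CAA GCU UUC UAG — AUG at 2, stop UAG at 29 → 30 nt.
Frame 3: UGG AAG CGG CUG CGG AGC AAG CUU UCU — no AUG→stop ORF.
Longest: frame 2, positions 2–31, 30 nt = 10 codons = 9 aa. → 10 codons.

10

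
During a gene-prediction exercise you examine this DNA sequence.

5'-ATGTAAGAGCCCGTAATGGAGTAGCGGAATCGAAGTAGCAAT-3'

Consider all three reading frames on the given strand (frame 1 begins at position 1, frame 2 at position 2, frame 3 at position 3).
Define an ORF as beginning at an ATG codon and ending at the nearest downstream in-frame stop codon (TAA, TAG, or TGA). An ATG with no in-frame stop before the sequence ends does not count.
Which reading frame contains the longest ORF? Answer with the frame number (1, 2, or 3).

Frame 1: ATG TAA GAG CCC GTA ATG GAG TAG CGG AAT CGA AGT AGC AAT — ATG at 1, stop TAA at 4 → 6 nt; ATG at 16, stop TAG at 22 → 9 nt.
Frame 2: TGT AAG AGC CCG TAA TGG AGT AGC GGA ATC GAA GTA GCA — no ATG→stop ORF.
Frame 3: GTA AGA GCC CGT AAT GGA GTA GCG GAA TCG AAG TAG CAA — no ATG→stop ORF.
Longest ORF is 9 nt in frame 1 (positions 16–24).

1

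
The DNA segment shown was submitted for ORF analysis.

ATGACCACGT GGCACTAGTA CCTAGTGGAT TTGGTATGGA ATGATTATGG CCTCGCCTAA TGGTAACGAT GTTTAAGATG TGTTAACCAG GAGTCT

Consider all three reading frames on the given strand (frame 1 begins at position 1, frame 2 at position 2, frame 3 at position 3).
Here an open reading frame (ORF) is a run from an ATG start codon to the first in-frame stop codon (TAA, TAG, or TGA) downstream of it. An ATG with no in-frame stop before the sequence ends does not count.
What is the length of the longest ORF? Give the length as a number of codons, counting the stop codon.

Frame 1: ATG ACC ACG TGG CAC TAG TAC CTA GTG GAT TTG GTA TGG AAT GAT TAT GGC CTC GCC TAA TGG TAA CGA TGT TTA AGA TGT GTT AAC CAG GAG TCT — ATG at 1, stop TAG at 16 → 18 nt.
Frame 2: TGA CCA CGT GGC ACT AGT ACC TAG TGG ATT TGG TAT GGA ATG ATT ATG GCC TCG CCT AAT GGT AAC GAT GTT TAA GAT GTG TTA ACC AGG AGT — ATG at 41, stop TAA at 74 → 36 nt; ATG at 47, stop TAA at 74 → 30 nt.
Frame 3: GAC CAC GTG GCA CTA GTA CCT AGT GGA TTT GGT ATG GAA TGA TTA TGG CCT CGC CTA ATG GTA ACG ATG TTT AAG ATG TGT TAA CCA GGA GTC — ATG at 36, stop TGA at 42 → 9 nt; ATG at 60, stop TAA at 84 → 27 nt; ATG at 69, stop TAA at 84 → 18 nt; ATG at 78, stop TAA at 84 → 9 nt.
Longest: frame 2, positions 41–76, 36 nt = 12 codons = 11 aa. → 12 codons.

12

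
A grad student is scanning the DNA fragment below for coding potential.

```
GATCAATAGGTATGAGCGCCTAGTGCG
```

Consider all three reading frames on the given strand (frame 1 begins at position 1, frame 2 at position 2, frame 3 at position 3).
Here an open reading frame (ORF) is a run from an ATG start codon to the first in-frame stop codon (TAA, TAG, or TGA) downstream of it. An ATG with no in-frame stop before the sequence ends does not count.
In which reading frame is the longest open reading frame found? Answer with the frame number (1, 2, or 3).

3

Frame 1: GAT CAA TAG GTA TGA GCG CCT AGT GCG — no ATG→stop ORF.
Frame 2: ATC AAT AGG TAT GAG CGC CTA GTG — no ATG→stop ORF.
Frame 3: TCA ATA GGT ATG AGC GCC TAG TGC — ATG at 12, stop TAG at 21 → 12 nt.
Longest ORF is 12 nt in frame 3 (positions 12–23).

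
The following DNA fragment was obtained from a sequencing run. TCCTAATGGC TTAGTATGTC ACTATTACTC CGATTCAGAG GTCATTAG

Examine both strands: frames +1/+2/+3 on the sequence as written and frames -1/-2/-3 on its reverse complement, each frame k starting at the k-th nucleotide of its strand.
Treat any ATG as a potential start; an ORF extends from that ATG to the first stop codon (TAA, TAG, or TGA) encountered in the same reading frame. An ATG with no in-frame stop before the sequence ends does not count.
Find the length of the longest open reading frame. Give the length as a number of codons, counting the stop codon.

Reverse complement (5'→3'): CTAATGACCTCTGAATCGGAGTAATAGTGACATACTAAGCCATTAGGA
Frame +1: TCC TAA TGG CTT AGT ATG TCA CTA TTA CTC CGA TTC AGA GGT CAT TAG — ATG at 16, stop TAG at 46 → 33 nt.
Frame +2: CCT AAT GGC TTA GTA TGT CAC TAT TAC TCC GAT TCA GAG GTC ATT — no ATG→stop ORF.
Frame +3: CTA ATG GCT TAG TAT GTC ACT ATT ACT CCG ATT CAG AGG TCA TTA — ATG at 6, stop TAG at 12 → 9 nt.
Frame -1: CTA ATG ACC TCT GAA TCG GAG TAA TAG TGA CAT ACT AAG CCA TTA GGA — ATG at 4, stop TAA at 22 → 21 nt.
Frame -2: TAA TGA CCT CTG AAT CGG AGT AAT AGT GAC ATA CTA AGC CAT TAG — no ATG→stop ORF.
Frame -3: AAT GAC CTC TGA ATC GGA GTA ATA GTG ACA TAC TAA GCC ATT AGG — no ATG→stop ORF.
Longest: frame +1, positions 16–48, 33 nt = 11 codons = 10 aa. → 11 codons.

11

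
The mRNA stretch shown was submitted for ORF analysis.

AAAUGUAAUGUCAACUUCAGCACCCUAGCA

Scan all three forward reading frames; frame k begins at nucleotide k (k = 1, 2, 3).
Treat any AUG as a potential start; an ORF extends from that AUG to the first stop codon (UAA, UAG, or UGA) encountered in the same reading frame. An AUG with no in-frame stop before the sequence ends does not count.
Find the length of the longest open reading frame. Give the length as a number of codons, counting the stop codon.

Frame 1: AAA UGU AAU GUC AAC UUC AGC ACC CUA GCA — no AUG→stop ORF.
Frame 2: AAU GUA AUG UCA ACU UCA GCA CCC UAG — AUG at 8, stop UAG at 26 → 21 nt.
Frame 3: AUG UAA UGU CAA CUU CAG CAC CCU AGC — AUG at 3, stop UAA at 6 → 6 nt.
Longest: frame 2, positions 8–28, 21 nt = 7 codons = 6 aa. → 7 codons.

7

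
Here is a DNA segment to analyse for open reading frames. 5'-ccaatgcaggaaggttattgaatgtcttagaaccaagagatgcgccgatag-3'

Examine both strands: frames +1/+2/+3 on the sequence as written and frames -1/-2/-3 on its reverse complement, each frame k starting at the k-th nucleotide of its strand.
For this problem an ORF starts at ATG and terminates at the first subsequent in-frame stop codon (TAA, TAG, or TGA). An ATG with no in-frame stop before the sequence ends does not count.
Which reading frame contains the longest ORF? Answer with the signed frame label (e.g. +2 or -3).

Reverse complement (5'→3'): CTATCGGCGCATCTCTTGGTTCTAAGACATTCAATAACCTTCCTGCATTGG
Frame +1: CCA ATG CAG GAA GGT TAT TGA ATG TCT TAG AAC CAA GAG ATG CGC CGA TAG — ATG at 4, stop TGA at 19 → 18 nt; ATG at 22, stop TAG at 28 → 9 nt; ATG at 40, stop TAG at 49 → 12 nt.
Frame +2: CAA TGC AGG AAG GTT ATT GAA TGT CTT AGA ACC AAG AGA TGC GCC GAT — no ATG→stop ORF.
Frame +3: AAT GCA GGA AGG TTA TTG AAT GTC TTA GAA CCA AGA GAT GCG CCG ATA — no ATG→stop ORF.
Frame -1: CTA TCG GCG CAT CTC TTG GTT CTA AGA CAT TCA ATA ACC TTC CTG CAT TGG — no ATG→stop ORF.
Frame -2: TAT CGG CGC ATC TCT TGG TTC TAA GAC ATT CAA TAA CCT TCC TGC ATT — no ATG→stop ORF.
Frame -3: ATC GGC GCA TCT CTT GGT TCT AAG ACA TTC AAT AAC CTT CCT GCA TTG — no ATG→stop ORF.
Longest ORF is 18 nt in frame +1 (positions 4–21).

+1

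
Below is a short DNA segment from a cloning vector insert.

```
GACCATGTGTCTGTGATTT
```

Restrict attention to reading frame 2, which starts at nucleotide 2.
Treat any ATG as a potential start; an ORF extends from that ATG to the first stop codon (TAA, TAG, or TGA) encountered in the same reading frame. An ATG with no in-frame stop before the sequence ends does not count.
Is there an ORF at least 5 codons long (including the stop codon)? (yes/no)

no

Frame 2: ACC ATG TGT CTG TGA TTT — ATG at 5, stop TGA at 14 → 12 nt.
Largest ORF found is 4 codons < 5, so no.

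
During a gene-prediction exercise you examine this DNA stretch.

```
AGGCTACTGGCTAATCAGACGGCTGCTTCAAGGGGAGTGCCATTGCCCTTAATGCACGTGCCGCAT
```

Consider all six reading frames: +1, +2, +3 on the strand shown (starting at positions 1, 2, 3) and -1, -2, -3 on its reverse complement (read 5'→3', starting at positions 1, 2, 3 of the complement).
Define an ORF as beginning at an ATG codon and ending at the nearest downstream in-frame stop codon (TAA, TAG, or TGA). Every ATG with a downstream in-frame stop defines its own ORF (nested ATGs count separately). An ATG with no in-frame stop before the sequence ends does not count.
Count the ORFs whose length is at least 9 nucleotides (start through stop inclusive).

2

Reverse complement (5'→3'): ATGCGGCACGTGCATTAAGGGCAATGGCACTCCCCTTGAAGCAGCCGTCTGATTAGCCAGTAGCCT
Frame +1: AGG CTA CTG GCT AAT CAG ACG GCT GCT TCA AGG GGA GTG CCA TTG CCC TTA ATG CAC GTG CCG CAT — no ATG→stop ORF.
Frame +2: GGC TAC TGG CTA ATC AGA CGG CTG CTT CAA GGG GAG TGC CAT TGC CCT TAA TGC ACG TGC CGC — no ATG→stop ORF.
Frame +3: GCT ACT GGC TAA TCA GAC GGC TGC TTC AAG GGG AGT GCC ATT GCC CTT AAT GCA CGT GCC GCA — no ATG→stop ORF.
Frame -1: ATG CGG CAC GTG CAT TAA GGG CAA TGG CAC TCC CCT TGA AGC AGC CGT CTG ATT AGC CAG TAG CCT — ATG at 1, stop TAA at 16 → 18 nt.
Frame -2: TGC GGC ACG TGC ATT AAG GGC AAT GGC ACT CCC CTT GAA GCA GCC GTC TGA TTA GCC AGT AGC — no ATG→stop ORF.
Frame -3: GCG GCA CGT GCA TTA AGG GCA ATG GCA CTC CCC TTG AAG CAG CCG TCT GAT TAG CCA GTA GCC — ATG at 24, stop TAG at 54 → 33 nt.
ORFs ≥ 9 nucleotides: frame -1 1–18 (18 nucleotides), frame -3 24–56 (33 nucleotides). Count = 2.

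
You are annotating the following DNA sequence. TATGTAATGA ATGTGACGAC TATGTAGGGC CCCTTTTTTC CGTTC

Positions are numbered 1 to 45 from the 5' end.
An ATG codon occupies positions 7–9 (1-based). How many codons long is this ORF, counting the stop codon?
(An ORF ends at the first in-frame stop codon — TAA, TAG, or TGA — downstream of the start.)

Codons from position 7: ATG (7–9), AAT (10–12), GTG (13–15), ACG (16–18), ACT (19–21), ATG (22–24), TAG (25–27).
TAG is the first in-frame stop; that's 7 codons including the stop.

7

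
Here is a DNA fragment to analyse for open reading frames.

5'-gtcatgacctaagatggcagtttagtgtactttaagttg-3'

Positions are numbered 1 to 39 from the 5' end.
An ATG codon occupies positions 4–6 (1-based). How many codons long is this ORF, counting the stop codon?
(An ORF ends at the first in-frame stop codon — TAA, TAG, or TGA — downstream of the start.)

Codons from position 4: ATG (4–6), ACC (7–9), TAA (10–12).
TAA is the first in-frame stop; that's 3 codons including the stop.

3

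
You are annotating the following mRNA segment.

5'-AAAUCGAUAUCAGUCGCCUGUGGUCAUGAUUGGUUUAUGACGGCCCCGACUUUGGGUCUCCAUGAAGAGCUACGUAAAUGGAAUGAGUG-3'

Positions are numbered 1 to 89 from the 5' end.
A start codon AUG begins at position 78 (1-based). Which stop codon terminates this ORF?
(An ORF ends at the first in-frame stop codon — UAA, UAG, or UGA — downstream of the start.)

UGA

Codons from position 78: AUG (78–80), GAA (81–83), UGA (84–86).
The first in-frame stop codon is UGA.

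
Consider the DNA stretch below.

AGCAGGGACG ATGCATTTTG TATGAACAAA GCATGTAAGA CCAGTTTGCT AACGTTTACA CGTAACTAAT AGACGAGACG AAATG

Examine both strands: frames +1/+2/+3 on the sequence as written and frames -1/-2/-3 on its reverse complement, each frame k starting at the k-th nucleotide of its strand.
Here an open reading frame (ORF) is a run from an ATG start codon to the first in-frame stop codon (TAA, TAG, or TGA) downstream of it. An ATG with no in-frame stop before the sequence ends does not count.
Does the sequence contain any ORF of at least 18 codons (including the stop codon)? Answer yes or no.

Reverse complement (5'→3'): CATTTCGTCTCGTCTATTAGTTACGTGTAAACGTTAGCAAACTGGTCTTACATGCTTTGTTCATACAAAATGCATCGTCCCTGCT
Frame +1: AGC AGG GAC GAT GCA TTT TGT ATG AAC AAA GCA TGT AAG ACC AGT TTG CTA ACG TTT ACA CGT AAC TAA TAG ACG AGA CGA AAT — ATG at 22, stop TAA at 67 → 48 nt.
Frame +2: GCA GGG ACG ATG CAT TTT GTA TGA ACA AAG CAT GTA AGA CCA GTT TGC TAA CGT TTA CAC GTA ACT AAT AGA CGA GAC GAA ATG — ATG at 11, stop TGA at 23 → 15 nt.
Frame +3: CAG GGA CGA TGC ATT TTG TAT GAA CAA AGC ATG TAA GAC CAG TTT GCT AAC GTT TAC ACG TAA CTA ATA GAC GAG ACG AAA — ATG at 33, stop TAA at 36 → 6 nt.
Frame -1: CAT TTC GTC TCG TCT ATT AGT TAC GTG TAA ACG TTA GCA AAC TGG TCT TAC ATG CTT TGT TCA TAC AAA ATG CAT CGT CCC TGC — no ATG→stop ORF.
Frame -2: ATT TCG TCT CGT CTA TTA GTT ACG TGT AAA CGT TAG CAA ACT GGT CTT ACA TGC TTT GTT CAT ACA AAA TGC ATC GTC CCT GCT — no ATG→stop ORF.
Frame -3: TTT CGT CTC GTC TAT TAG TTA CGT GTA AAC GTT AGC AAA CTG GTC TTA CAT GCT TTG TTC ATA CAA AAT GCA TCG TCC CTG — no ATG→stop ORF.
Largest ORF found is 16 codons < 18, so no.

no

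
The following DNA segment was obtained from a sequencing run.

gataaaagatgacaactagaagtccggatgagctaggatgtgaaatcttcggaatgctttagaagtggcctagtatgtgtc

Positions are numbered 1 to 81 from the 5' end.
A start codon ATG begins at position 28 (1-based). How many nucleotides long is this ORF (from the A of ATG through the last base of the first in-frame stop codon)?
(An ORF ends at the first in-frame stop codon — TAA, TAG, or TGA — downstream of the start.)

Codons from position 28: ATG (28–30), AGC (31–33), TAG (34–36).
TAG is the first in-frame stop; ORF spans 28–36, 9 nucleotides.

9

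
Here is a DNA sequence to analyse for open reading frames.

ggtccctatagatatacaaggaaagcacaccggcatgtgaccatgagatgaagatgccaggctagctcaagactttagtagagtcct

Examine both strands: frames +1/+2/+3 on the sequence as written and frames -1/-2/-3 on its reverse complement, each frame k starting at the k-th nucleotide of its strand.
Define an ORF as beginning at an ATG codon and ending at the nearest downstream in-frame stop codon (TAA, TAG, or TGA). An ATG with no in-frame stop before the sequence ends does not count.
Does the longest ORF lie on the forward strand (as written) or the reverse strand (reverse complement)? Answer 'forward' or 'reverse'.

Reverse complement (5'→3'): AGGACTCTACTAAAGTCTTGAGCTAGCCTGGCATCTTCATCTCATGGTCACATGCCGGTGTGCTTTCCTTGTATATCTATAGGGACC
Frame +1: GGT CCC TAT AGA TAT ACA AGG AAA GCA CAC CGG CAT GTG ACC ATG AGA TGA AGA TGC CAG GCT AGC TCA AGA CTT TAG TAG AGT CCT — ATG at 43, stop TGA at 49 → 9 nt.
Frame +2: GTC CCT ATA GAT ATA CAA GGA AAG CAC ACC GGC ATG TGA CCA TGA GAT GAA GAT GCC AGG CTA GCT CAA GAC TTT AGT AGA GTC — ATG at 35, stop TGA at 38 → 6 nt.
Frame +3: TCC CTA TAG ATA TAC AAG GAA AGC ACA CCG GCA TGT GAC CAT GAG ATG AAG ATG CCA GGC TAG CTC AAG ACT TTA GTA GAG TCC — ATG at 48, stop TAG at 63 → 18 nt; ATG at 54, stop TAG at 63 → 12 nt.
Frame -1: AGG ACT CTA CTA AAG TCT TGA GCT AGC CTG GCA TCT TCA TCT CAT GGT CAC ATG CCG GTG TGC TTT CCT TGT ATA TCT ATA GGG ACC — no ATG→stop ORF.
Frame -2: GGA CTC TAC TAA AGT CTT GAG CTA GCC TGG CAT CTT CAT CTC ATG GTC ACA TGC CGG TGT GCT TTC CTT GTA TAT CTA TAG GGA — ATG at 44, stop TAG at 80 → 39 nt.
Frame -3: GAC TCT ACT AAA GTC TTG AGC TAG CCT GGC ATC TTC ATC TCA TGG TCA CAT GCC GGT GTG CTT TCC TTG TAT ATC TAT AGG GAC — no ATG→stop ORF.
Forward-strand max 18 nt; reverse-strand max 39 nt. The reverse strand has the longer ORF.

reverse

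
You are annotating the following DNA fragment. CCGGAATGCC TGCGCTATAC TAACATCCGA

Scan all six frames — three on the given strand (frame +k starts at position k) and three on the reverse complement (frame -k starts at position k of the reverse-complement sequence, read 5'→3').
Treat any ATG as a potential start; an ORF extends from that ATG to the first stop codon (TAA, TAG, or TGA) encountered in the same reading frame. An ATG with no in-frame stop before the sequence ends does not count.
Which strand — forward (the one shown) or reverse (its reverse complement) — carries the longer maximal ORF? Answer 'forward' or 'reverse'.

Reverse complement (5'→3'): TCGGATGTTAGTATAGCGCAGGCATTCCGG
Frame +1: CCG GAA TGC CTG CGC TAT ACT AAC ATC CGA — no ATG→stop ORF.
Frame +2: CGG AAT GCC TGC GCT ATA CTA ACA TCC — no ATG→stop ORF.
Frame +3: GGA ATG CCT GCG CTA TAC TAA CAT CCG — ATG at 6, stop TAA at 21 → 18 nt.
Frame -1: TCG GAT GTT AGT ATA GCG CAG GCA TTC CGG — no ATG→stop ORF.
Frame -2: CGG ATG TTA GTA TAG CGC AGG CAT TCC — ATG at 5, stop TAG at 14 → 12 nt.
Frame -3: GGA TGT TAG TAT AGC GCA GGC ATT CCG — no ATG→stop ORF.
Forward-strand max 18 nt; reverse-strand max 12 nt. The forward strand has the longer ORF.

forward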